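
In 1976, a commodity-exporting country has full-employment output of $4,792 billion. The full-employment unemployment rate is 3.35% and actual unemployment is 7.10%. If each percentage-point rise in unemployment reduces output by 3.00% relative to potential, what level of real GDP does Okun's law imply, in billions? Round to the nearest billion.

$4,253 billion

Unemployment gap = 7.1 - 3.35 = 3.75 points, so the output gap is -3 × 3.75 = -11.25%.
Actual GDP = 4792 × (1 - 11.25/100) = 4792 × 0.8875 ≈ 4253 billion.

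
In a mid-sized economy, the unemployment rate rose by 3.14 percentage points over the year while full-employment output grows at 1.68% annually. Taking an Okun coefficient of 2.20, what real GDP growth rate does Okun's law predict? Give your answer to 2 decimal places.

Growth-rate Okun's law: g_Y = g_Y* - β × Δu.
g_Y = 1.68 - 2.20 × (3.14) = 1.68 - 6.908 = -5.228%, i.e. -5.23% to 2 d.p.

-5.23%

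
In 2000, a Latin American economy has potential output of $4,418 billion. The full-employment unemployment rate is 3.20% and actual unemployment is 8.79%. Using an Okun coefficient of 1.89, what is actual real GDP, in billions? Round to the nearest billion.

$3,951 billion

Unemployment gap = 8.79 - 3.2 = 5.59 points, so the output gap is -1.89 × 5.59 = -10.5651%.
Actual GDP = 4418 × (1 - 10.5651/100) = 4418 × 0.894349 ≈ 3951 billion.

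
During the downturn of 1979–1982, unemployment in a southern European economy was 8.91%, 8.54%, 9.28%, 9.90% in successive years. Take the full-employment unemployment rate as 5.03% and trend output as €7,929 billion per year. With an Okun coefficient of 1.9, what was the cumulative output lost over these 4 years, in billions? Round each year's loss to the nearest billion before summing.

Year 1979: gap = -1.9 × (8.91 - 5.03) = -7.372%, loss ≈ 7929 × 7.372/100 ≈ 585.
Year 1980: gap = -1.9 × (8.54 - 5.03) = -6.669%, loss ≈ 7929 × 6.669/100 ≈ 529.
Year 1981: gap = -1.9 × (9.28 - 5.03) = -8.075%, loss ≈ 7929 × 8.075/100 ≈ 640.
Year 1982: gap = -1.9 × (9.9 - 5.03) = -9.253%, loss ≈ 7929 × 9.253/100 ≈ 734.
Total lost output = 585 + 529 + 640 + 734 = 2488 billion.

€2,488 billion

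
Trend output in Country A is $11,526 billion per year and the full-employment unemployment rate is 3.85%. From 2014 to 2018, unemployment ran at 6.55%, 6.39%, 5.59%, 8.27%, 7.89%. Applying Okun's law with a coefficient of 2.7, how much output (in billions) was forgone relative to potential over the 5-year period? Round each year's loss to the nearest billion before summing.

Year 2014: gap = -2.7 × (6.55 - 3.85) = -7.29%, loss ≈ 11526 × 7.29/100 ≈ 840.
Year 2015: gap = -2.7 × (6.39 - 3.85) = -6.858%, loss ≈ 11526 × 6.858/100 ≈ 790.
Year 2016: gap = -2.7 × (5.59 - 3.85) = -4.698%, loss ≈ 11526 × 4.698/100 ≈ 541.
Year 2017: gap = -2.7 × (8.27 - 3.85) = -11.934%, loss ≈ 11526 × 11.934/100 ≈ 1376.
Year 2018: gap = -2.7 × (7.89 - 3.85) = -10.908%, loss ≈ 11526 × 10.908/100 ≈ 1257.
Total lost output = 840 + 790 + 541 + 1376 + 1257 = 4804 billion.

$4,804 billion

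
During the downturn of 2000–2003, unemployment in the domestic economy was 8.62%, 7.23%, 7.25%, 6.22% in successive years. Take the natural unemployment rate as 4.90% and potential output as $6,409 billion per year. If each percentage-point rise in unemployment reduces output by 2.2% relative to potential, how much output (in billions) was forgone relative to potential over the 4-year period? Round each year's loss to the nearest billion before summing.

Year 2000: gap = -2.2 × (8.62 - 4.9) = -8.184%, loss ≈ 6409 × 8.184/100 ≈ 525.
Year 2001: gap = -2.2 × (7.23 - 4.9) = -5.126%, loss ≈ 6409 × 5.126/100 ≈ 329.
Year 2002: gap = -2.2 × (7.25 - 4.9) = -5.17%, loss ≈ 6409 × 5.17/100 ≈ 331.
Year 2003: gap = -2.2 × (6.22 - 4.9) = -2.904%, loss ≈ 6409 × 2.904/100 ≈ 186.
Total lost output = 525 + 329 + 331 + 186 = 1371 billion.

$1,371 billion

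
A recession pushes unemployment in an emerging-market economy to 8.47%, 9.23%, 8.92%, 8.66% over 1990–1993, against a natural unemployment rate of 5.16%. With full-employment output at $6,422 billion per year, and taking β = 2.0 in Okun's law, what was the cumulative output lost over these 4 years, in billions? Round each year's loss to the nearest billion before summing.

$1,881 billion

Year 1990: gap = -2.0 × (8.47 - 5.16) = -6.62%, loss ≈ 6422 × 6.62/100 ≈ 425.
Year 1991: gap = -2.0 × (9.23 - 5.16) = -8.14%, loss ≈ 6422 × 8.14/100 ≈ 523.
Year 1992: gap = -2.0 × (8.92 - 5.16) = -7.52%, loss ≈ 6422 × 7.52/100 ≈ 483.
Year 1993: gap = -2.0 × (8.66 - 5.16) = -7%, loss ≈ 6422 × 7/100 ≈ 450.
Total lost output = 425 + 523 + 483 + 450 = 1881 billion.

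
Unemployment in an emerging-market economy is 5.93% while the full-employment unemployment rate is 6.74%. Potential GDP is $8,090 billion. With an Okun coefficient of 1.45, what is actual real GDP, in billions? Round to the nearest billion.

$8,185 billion

Unemployment gap = 5.93 - 6.74 = -0.81 points, so the output gap is -1.45 × (-0.81) = 1.1745%.
Actual GDP = 8090 × (1 + 1.1745/100) = 8090 × 1.011745 ≈ 8185 billion.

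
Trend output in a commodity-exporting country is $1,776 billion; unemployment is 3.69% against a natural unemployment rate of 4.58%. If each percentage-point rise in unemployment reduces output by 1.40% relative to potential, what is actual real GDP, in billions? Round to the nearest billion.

Unemployment gap = 3.69 - 4.58 = -0.89 points, so the output gap is -1.4 × (-0.89) = 1.246%.
Actual GDP = 1776 × (1 + 1.246/100) = 1776 × 1.01246 ≈ 1798 billion.

$1,798 billion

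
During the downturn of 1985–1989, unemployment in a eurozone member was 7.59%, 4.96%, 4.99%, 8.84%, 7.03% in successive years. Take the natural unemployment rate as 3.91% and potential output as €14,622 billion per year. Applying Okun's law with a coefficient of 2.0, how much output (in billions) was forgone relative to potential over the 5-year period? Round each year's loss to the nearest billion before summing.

Year 1985: gap = -2.0 × (7.59 - 3.91) = -7.36%, loss ≈ 14622 × 7.36/100 ≈ 1076.
Year 1986: gap = -2.0 × (4.96 - 3.91) = -2.1%, loss ≈ 14622 × 2.1/100 ≈ 307.
Year 1987: gap = -2.0 × (4.99 - 3.91) = -2.16%, loss ≈ 14622 × 2.16/100 ≈ 316.
Year 1988: gap = -2.0 × (8.84 - 3.91) = -9.86%, loss ≈ 14622 × 9.86/100 ≈ 1442.
Year 1989: gap = -2.0 × (7.03 - 3.91) = -6.24%, loss ≈ 14622 × 6.24/100 ≈ 912.
Total lost output = 1076 + 307 + 316 + 1442 + 912 = 4053 billion.

€4,053 billion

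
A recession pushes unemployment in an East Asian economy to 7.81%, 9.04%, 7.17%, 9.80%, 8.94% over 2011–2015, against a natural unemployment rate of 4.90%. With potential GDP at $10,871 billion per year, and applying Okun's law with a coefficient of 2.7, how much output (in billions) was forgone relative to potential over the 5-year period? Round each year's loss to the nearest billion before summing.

$5,359 billion

Year 2011: gap = -2.7 × (7.81 - 4.9) = -7.857%, loss ≈ 10871 × 7.857/100 ≈ 854.
Year 2012: gap = -2.7 × (9.04 - 4.9) = -11.178%, loss ≈ 10871 × 11.178/100 ≈ 1215.
Year 2013: gap = -2.7 × (7.17 - 4.9) = -6.129%, loss ≈ 10871 × 6.129/100 ≈ 666.
Year 2014: gap = -2.7 × (9.8 - 4.9) = -13.23%, loss ≈ 10871 × 13.23/100 ≈ 1438.
Year 2015: gap = -2.7 × (8.94 - 4.9) = -10.908%, loss ≈ 10871 × 10.908/100 ≈ 1186.
Total lost output = 854 + 1215 + 666 + 1438 + 1186 = 5359 billion.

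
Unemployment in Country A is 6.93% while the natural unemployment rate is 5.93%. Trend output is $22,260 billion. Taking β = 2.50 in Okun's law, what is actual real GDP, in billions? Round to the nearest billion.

$21,704 billion

Unemployment gap = 6.93 - 5.93 = 1 point, so the output gap is -2.5 × 1 = -2.5%.
Actual GDP = 22260 × (1 - 2.5/100) = 22260 × 0.975 ≈ 21704 billion.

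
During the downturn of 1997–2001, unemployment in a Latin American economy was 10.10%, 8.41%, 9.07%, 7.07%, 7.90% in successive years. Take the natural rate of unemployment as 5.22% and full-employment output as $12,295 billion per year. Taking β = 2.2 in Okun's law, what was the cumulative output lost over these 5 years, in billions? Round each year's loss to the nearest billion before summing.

Year 1997: gap = -2.2 × (10.1 - 5.22) = -10.736%, loss ≈ 12295 × 10.736/100 ≈ 1320.
Year 1998: gap = -2.2 × (8.41 - 5.22) = -7.018%, loss ≈ 12295 × 7.018/100 ≈ 863.
Year 1999: gap = -2.2 × (9.07 - 5.22) = -8.47%, loss ≈ 12295 × 8.47/100 ≈ 1041.
Year 2000: gap = -2.2 × (7.07 - 5.22) = -4.07%, loss ≈ 12295 × 4.07/100 ≈ 500.
Year 2001: gap = -2.2 × (7.9 - 5.22) = -5.896%, loss ≈ 12295 × 5.896/100 ≈ 725.
Total lost output = 1320 + 863 + 1041 + 500 + 725 = 4449 billion.

$4,449 billion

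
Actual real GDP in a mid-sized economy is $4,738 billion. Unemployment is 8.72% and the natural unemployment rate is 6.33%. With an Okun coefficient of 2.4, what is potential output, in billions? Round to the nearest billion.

Unemployment gap = 8.72 - 6.33 = 2.39 points, so output gap = -2.4 × 2.39 = -5.736%.
Since Y = Y* × (1 + gap/100), Y* = 4738/0.94264 ≈ 5026 billion.

$5,026 billion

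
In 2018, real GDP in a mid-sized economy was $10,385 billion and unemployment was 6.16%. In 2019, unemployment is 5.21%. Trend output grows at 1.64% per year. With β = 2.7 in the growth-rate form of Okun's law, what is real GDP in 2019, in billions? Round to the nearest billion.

$10,822 billion

Δu = 5.21 - 6.16 = -0.95 points.
Okun's law (growth form): g_Y = g_Y* - β × Δu = 1.64 - 2.7 × (-0.95) = 1.64 + 2.565 = 4.205%.
Real GDP in the next year = 10385 × (1 + 4.205/100) = 10385 × 1.04205 ≈ 10822 billion.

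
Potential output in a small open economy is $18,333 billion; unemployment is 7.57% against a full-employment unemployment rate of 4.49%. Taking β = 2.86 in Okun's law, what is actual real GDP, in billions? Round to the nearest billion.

Unemployment gap = 7.57 - 4.49 = 3.08 points, so the output gap is -2.86 × 3.08 = -8.8088%.
Actual GDP = 18333 × (1 - 8.8088/100) = 18333 × 0.911912 ≈ 16718 billion.

$16,718 billion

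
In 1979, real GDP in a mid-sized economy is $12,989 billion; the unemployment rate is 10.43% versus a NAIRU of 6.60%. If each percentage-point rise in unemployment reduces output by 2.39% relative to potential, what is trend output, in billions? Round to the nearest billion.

$14,298 billion

Unemployment gap = 10.43 - 6.6 = 3.83 points, so output gap = -2.39 × 3.83 = -9.1537%.
Since Y = Y* × (1 + gap/100), Y* = 12989/0.908463 ≈ 14298 billion.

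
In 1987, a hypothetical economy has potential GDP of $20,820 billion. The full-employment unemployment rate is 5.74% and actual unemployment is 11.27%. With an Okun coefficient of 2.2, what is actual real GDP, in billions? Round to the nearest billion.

Unemployment gap = 11.27 - 5.74 = 5.53 points, so the output gap is -2.2 × 5.53 = -12.166%.
Actual GDP = 20820 × (1 - 12.166/100) = 20820 × 0.87834 ≈ 18287 billion.

$18,287 billion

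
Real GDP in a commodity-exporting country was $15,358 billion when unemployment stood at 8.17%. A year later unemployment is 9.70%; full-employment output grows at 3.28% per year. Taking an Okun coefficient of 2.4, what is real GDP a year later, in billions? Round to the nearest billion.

Δu = 9.7 - 8.17 = 1.53 points.
Okun's law (growth form): g_Y = g_Y* - β × Δu = 3.28 - 2.4 × (1.53) = 3.28 - 3.672 = -0.392%.
Real GDP in the next year = 15358 × (1 - 0.392/100) = 15358 × 0.99608 ≈ 15298 billion.

$15,298 billion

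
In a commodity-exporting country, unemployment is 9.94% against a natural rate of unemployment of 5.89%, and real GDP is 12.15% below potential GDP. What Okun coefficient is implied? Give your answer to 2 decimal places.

Okun's law: output gap = -β × (u - u*).
-12.15 = -β × (9.94 - 5.89) = -β × 4.05, so β = 12.15/4.05 = 3.00.

β ≈ 3.00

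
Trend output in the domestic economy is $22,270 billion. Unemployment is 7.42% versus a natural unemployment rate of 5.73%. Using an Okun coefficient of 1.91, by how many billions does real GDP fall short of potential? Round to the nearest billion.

$719 billion

Output gap = -1.91 × (7.42 - 5.73) = -1.91 × 1.69 = -3.2279%.
Actual GDP ≈ 22270 × 0.967721 ≈ 21551 billion, so the shortfall is 22270 - 21551 = 719 billion.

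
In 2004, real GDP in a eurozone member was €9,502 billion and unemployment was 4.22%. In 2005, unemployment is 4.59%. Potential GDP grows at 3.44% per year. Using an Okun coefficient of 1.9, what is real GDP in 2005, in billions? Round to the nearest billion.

€9,762 billion

Δu = 4.59 - 4.22 = 0.37 points.
Okun's law (growth form): g_Y = g_Y* - β × Δu = 3.44 - 1.9 × (0.37) = 3.44 - 0.703 = 2.737%.
Real GDP in the next year = 9502 × (1 + 2.737/100) = 9502 × 1.02737 ≈ 9762 billion.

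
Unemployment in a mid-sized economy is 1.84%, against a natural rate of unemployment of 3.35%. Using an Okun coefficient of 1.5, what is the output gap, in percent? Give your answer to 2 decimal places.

The unemployment gap is 1.84 - 3.35 = -1.51 percentage points.
Okun's law gives an output gap of -1.5 × (-1.51) = 2.265%, i.e. 2.27% above potential.

2.27%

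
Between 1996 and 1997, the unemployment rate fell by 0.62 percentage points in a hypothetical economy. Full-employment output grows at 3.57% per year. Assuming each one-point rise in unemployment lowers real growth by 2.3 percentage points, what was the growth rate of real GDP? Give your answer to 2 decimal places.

5.00%

Growth-rate Okun's law: g_Y = g_Y* - β × Δu.
g_Y = 3.57 - 2.3 × (-0.62) = 3.57 + 1.426 = 4.996%, i.e. 5.00% to 2 d.p.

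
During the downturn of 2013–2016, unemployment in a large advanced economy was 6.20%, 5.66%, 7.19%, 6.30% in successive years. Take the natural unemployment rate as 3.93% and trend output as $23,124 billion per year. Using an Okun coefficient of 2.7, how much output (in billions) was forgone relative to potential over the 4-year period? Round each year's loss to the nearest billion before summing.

Year 2013: gap = -2.7 × (6.2 - 3.93) = -6.129%, loss ≈ 23124 × 6.129/100 ≈ 1417.
Year 2014: gap = -2.7 × (5.66 - 3.93) = -4.671%, loss ≈ 23124 × 4.671/100 ≈ 1080.
Year 2015: gap = -2.7 × (7.19 - 3.93) = -8.802%, loss ≈ 23124 × 8.802/100 ≈ 2035.
Year 2016: gap = -2.7 × (6.3 - 3.93) = -6.399%, loss ≈ 23124 × 6.399/100 ≈ 1480.
Total lost output = 1417 + 1080 + 2035 + 1480 = 6012 billion.

$6,012 billion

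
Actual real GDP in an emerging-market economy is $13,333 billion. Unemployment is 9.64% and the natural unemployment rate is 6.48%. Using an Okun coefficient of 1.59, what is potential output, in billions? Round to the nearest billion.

Unemployment gap = 9.64 - 6.48 = 3.16 points, so output gap = -1.59 × 3.16 = -5.0244%.
Since Y = Y* × (1 + gap/100), Y* = 13333/0.949756 ≈ 14038 billion.

$14,038 billion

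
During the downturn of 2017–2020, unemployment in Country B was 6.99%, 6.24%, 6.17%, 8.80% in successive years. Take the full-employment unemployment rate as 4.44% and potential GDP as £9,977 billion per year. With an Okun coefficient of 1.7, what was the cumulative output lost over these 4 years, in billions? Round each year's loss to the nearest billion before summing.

£1,770 billion

Year 2017: gap = -1.7 × (6.99 - 4.44) = -4.335%, loss ≈ 9977 × 4.335/100 ≈ 433.
Year 2018: gap = -1.7 × (6.24 - 4.44) = -3.06%, loss ≈ 9977 × 3.06/100 ≈ 305.
Year 2019: gap = -1.7 × (6.17 - 4.44) = -2.941%, loss ≈ 9977 × 2.941/100 ≈ 293.
Year 2020: gap = -1.7 × (8.8 - 4.44) = -7.412%, loss ≈ 9977 × 7.412/100 ≈ 739.
Total lost output = 433 + 305 + 293 + 739 = 1770 billion.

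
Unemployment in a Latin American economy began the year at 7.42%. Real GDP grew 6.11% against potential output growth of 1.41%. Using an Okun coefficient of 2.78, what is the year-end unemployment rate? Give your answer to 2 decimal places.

Growth-rate Okun's law: g_Y = g_Y* - β × Δu, so Δu = (g_Y* - g_Y)/β.
Δu = (1.41 - 6.11)/2.78 = -4.7/2.78 = -1.69 percentage points.
Year-end unemployment = 7.42 - 1.69 = 5.73%.

5.73%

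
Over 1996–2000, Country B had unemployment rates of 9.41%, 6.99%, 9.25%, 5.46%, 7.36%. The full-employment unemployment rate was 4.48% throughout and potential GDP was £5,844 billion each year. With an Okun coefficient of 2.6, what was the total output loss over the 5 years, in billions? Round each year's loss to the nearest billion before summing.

Year 1996: gap = -2.6 × (9.41 - 4.48) = -12.818%, loss ≈ 5844 × 12.818/100 ≈ 749.
Year 1997: gap = -2.6 × (6.99 - 4.48) = -6.526%, loss ≈ 5844 × 6.526/100 ≈ 381.
Year 1998: gap = -2.6 × (9.25 - 4.48) = -12.402%, loss ≈ 5844 × 12.402/100 ≈ 725.
Year 1999: gap = -2.6 × (5.46 - 4.48) = -2.548%, loss ≈ 5844 × 2.548/100 ≈ 149.
Year 2000: gap = -2.6 × (7.36 - 4.48) = -7.488%, loss ≈ 5844 × 7.488/100 ≈ 438.
Total lost output = 749 + 381 + 725 + 149 + 438 = 2442 billion.

£2,442 billion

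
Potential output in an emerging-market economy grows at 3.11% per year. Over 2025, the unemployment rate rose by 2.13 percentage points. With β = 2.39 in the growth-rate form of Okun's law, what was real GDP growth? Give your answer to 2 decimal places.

-1.98%

Growth-rate Okun's law: g_Y = g_Y* - β × Δu.
g_Y = 3.11 - 2.39 × (2.13) = 3.11 - 5.0907 = -1.9807%, i.e. -1.98% to 2 d.p.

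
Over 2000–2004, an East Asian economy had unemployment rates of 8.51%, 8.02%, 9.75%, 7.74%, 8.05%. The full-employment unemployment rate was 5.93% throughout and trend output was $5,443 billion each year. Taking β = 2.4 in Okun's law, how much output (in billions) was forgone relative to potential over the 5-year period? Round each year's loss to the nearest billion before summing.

Year 2000: gap = -2.4 × (8.51 - 5.93) = -6.192%, loss ≈ 5443 × 6.192/100 ≈ 337.
Year 2001: gap = -2.4 × (8.02 - 5.93) = -5.016%, loss ≈ 5443 × 5.016/100 ≈ 273.
Year 2002: gap = -2.4 × (9.75 - 5.93) = -9.168%, loss ≈ 5443 × 9.168/100 ≈ 499.
Year 2003: gap = -2.4 × (7.74 - 5.93) = -4.344%, loss ≈ 5443 × 4.344/100 ≈ 236.
Year 2004: gap = -2.4 × (8.05 - 5.93) = -5.088%, loss ≈ 5443 × 5.088/100 ≈ 277.
Total lost output = 337 + 273 + 499 + 236 + 277 = 1622 billion.

$1,622 billion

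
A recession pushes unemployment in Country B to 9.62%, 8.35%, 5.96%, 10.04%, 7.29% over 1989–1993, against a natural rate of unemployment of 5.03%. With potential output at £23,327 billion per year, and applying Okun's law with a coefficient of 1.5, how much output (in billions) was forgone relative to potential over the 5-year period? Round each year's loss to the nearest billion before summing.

Year 1989: gap = -1.5 × (9.62 - 5.03) = -6.885%, loss ≈ 23327 × 6.885/100 ≈ 1606.
Year 1990: gap = -1.5 × (8.35 - 5.03) = -4.98%, loss ≈ 23327 × 4.98/100 ≈ 1162.
Year 1991: gap = -1.5 × (5.96 - 5.03) = -1.395%, loss ≈ 23327 × 1.395/100 ≈ 325.
Year 1992: gap = -1.5 × (10.04 - 5.03) = -7.515%, loss ≈ 23327 × 7.515/100 ≈ 1753.
Year 1993: gap = -1.5 × (7.29 - 5.03) = -3.39%, loss ≈ 23327 × 3.39/100 ≈ 791.
Total lost output = 1606 + 1162 + 325 + 1753 + 791 = 5637 billion.

£5,637 billion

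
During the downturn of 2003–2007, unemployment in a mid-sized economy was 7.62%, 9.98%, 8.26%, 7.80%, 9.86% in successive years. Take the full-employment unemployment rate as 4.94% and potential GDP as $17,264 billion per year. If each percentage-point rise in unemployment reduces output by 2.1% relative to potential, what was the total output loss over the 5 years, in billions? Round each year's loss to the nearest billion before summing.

Year 2003: gap = -2.1 × (7.62 - 4.94) = -5.628%, loss ≈ 17264 × 5.628/100 ≈ 972.
Year 2004: gap = -2.1 × (9.98 - 4.94) = -10.584%, loss ≈ 17264 × 10.584/100 ≈ 1827.
Year 2005: gap = -2.1 × (8.26 - 4.94) = -6.972%, loss ≈ 17264 × 6.972/100 ≈ 1204.
Year 2006: gap = -2.1 × (7.8 - 4.94) = -6.006%, loss ≈ 17264 × 6.006/100 ≈ 1037.
Year 2007: gap = -2.1 × (9.86 - 4.94) = -10.332%, loss ≈ 17264 × 10.332/100 ≈ 1784.
Total lost output = 972 + 1827 + 1204 + 1037 + 1784 = 6824 billion.

$6,824 billion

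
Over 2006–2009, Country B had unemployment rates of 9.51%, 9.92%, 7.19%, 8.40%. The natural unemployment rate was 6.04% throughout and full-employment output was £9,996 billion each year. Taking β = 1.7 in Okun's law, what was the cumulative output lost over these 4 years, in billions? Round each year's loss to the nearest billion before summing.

£1,845 billion

Year 2006: gap = -1.7 × (9.51 - 6.04) = -5.899%, loss ≈ 9996 × 5.899/100 ≈ 590.
Year 2007: gap = -1.7 × (9.92 - 6.04) = -6.596%, loss ≈ 9996 × 6.596/100 ≈ 659.
Year 2008: gap = -1.7 × (7.19 - 6.04) = -1.955%, loss ≈ 9996 × 1.955/100 ≈ 195.
Year 2009: gap = -1.7 × (8.4 - 6.04) = -4.012%, loss ≈ 9996 × 4.012/100 ≈ 401.
Total lost output = 590 + 659 + 195 + 401 = 1845 billion.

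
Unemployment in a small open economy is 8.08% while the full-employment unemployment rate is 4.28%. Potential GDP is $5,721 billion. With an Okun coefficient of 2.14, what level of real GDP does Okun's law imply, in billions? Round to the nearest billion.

Unemployment gap = 8.08 - 4.28 = 3.8 points, so the output gap is -2.14 × 3.8 = -8.132%.
Actual GDP = 5721 × (1 - 8.132/100) = 5721 × 0.91868 ≈ 5256 billion.

$5,256 billion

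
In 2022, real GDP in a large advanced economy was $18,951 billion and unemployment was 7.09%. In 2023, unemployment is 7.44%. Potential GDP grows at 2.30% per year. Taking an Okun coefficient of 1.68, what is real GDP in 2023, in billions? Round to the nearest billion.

Δu = 7.44 - 7.09 = 0.35 points.
Okun's law (growth form): g_Y = g_Y* - β × Δu = 2.30 - 1.68 × (0.35) = 2.3 - 0.588 = 1.712%.
Real GDP in the next year = 18951 × (1 + 1.712/100) = 18951 × 1.01712 ≈ 19275 billion.

$19,275 billion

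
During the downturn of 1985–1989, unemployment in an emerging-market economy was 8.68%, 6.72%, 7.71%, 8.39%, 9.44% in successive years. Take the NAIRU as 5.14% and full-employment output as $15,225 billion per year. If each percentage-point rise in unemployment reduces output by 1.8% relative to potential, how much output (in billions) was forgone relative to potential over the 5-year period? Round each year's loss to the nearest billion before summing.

Year 1985: gap = -1.8 × (8.68 - 5.14) = -6.372%, loss ≈ 15225 × 6.372/100 ≈ 970.
Year 1986: gap = -1.8 × (6.72 - 5.14) = -2.844%, loss ≈ 15225 × 2.844/100 ≈ 433.
Year 1987: gap = -1.8 × (7.71 - 5.14) = -4.626%, loss ≈ 15225 × 4.626/100 ≈ 704.
Year 1988: gap = -1.8 × (8.39 - 5.14) = -5.85%, loss ≈ 15225 × 5.85/100 ≈ 891.
Year 1989: gap = -1.8 × (9.44 - 5.14) = -7.74%, loss ≈ 15225 × 7.74/100 ≈ 1178.
Total lost output = 970 + 433 + 704 + 891 + 1178 = 4176 billion.

$4,176 billion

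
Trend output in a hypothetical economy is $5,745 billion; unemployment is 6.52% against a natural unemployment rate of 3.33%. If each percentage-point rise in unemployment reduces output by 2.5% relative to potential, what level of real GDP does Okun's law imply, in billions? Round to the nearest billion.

$5,287 billion

Unemployment gap = 6.52 - 3.33 = 3.19 points, so the output gap is -2.5 × 3.19 = -7.975%.
Actual GDP = 5745 × (1 - 7.975/100) = 5745 × 0.92025 ≈ 5287 billion.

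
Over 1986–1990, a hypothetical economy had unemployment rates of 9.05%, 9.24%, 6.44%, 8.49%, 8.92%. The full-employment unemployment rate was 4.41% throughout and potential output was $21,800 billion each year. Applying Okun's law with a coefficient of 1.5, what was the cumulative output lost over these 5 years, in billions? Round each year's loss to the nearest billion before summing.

Year 1986: gap = -1.5 × (9.05 - 4.41) = -6.96%, loss ≈ 21800 × 6.96/100 ≈ 1517.
Year 1987: gap = -1.5 × (9.24 - 4.41) = -7.245%, loss ≈ 21800 × 7.245/100 ≈ 1579.
Year 1988: gap = -1.5 × (6.44 - 4.41) = -3.045%, loss ≈ 21800 × 3.045/100 ≈ 664.
Year 1989: gap = -1.5 × (8.49 - 4.41) = -6.12%, loss ≈ 21800 × 6.12/100 ≈ 1334.
Year 1990: gap = -1.5 × (8.92 - 4.41) = -6.765%, loss ≈ 21800 × 6.765/100 ≈ 1475.
Total lost output = 1517 + 1579 + 664 + 1334 + 1475 = 6569 billion.

$6,569 billion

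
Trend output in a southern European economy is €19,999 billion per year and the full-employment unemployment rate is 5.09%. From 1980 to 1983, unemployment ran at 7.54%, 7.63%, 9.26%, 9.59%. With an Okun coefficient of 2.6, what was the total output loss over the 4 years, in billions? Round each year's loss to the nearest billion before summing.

Year 1980: gap = -2.6 × (7.54 - 5.09) = -6.37%, loss ≈ 19999 × 6.37/100 ≈ 1274.
Year 1981: gap = -2.6 × (7.63 - 5.09) = -6.604%, loss ≈ 19999 × 6.604/100 ≈ 1321.
Year 1982: gap = -2.6 × (9.26 - 5.09) = -10.842%, loss ≈ 19999 × 10.842/100 ≈ 2168.
Year 1983: gap = -2.6 × (9.59 - 5.09) = -11.7%, loss ≈ 19999 × 11.7/100 ≈ 2340.
Total lost output = 1274 + 1321 + 2168 + 2340 = 7103 billion.

€7,103 billion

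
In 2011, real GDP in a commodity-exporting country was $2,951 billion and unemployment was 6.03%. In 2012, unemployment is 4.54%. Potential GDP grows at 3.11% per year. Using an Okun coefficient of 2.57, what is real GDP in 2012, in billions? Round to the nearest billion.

Δu = 4.54 - 6.03 = -1.49 points.
Okun's law (growth form): g_Y = g_Y* - β × Δu = 3.11 - 2.57 × (-1.49) = 3.11 + 3.8293 = 6.9393%.
Real GDP in the next year = 2951 × (1 + 6.9393/100) = 2951 × 1.069393 ≈ 3156 billion.

$3,156 billion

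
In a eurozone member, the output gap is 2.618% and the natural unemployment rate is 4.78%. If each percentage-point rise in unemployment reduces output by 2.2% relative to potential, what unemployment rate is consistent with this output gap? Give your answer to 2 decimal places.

From Okun's law, u - u* = -(output gap)/β = -(2.618)/2.2 = -1.19 points.
So u = 4.78 - 1.19 = 3.59%.

3.59%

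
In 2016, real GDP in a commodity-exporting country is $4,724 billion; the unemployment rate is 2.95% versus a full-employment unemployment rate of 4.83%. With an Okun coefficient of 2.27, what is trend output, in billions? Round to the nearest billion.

Unemployment gap = 2.95 - 4.83 = -1.88 points, so output gap = -2.27 × (-1.88) = 4.2676%.
Since Y = Y* × (1 + gap/100), Y* = 4724/1.042676 ≈ 4531 billion.

$4,531 billion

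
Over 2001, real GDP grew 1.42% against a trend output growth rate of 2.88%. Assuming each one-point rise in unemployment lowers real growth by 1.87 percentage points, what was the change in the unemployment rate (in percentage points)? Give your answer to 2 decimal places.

Growth-rate Okun's law: g_Y = g_Y* - β × Δu, so Δu = (g_Y* - g_Y)/β.
Δu = (2.88 - 1.42)/1.87 = 1.46/1.87 = 0.78 percentage points.

0.78 percentage points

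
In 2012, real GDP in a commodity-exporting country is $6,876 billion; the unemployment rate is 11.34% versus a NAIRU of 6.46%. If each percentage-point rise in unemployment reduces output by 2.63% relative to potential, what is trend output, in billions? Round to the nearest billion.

Unemployment gap = 11.34 - 6.46 = 4.88 points, so output gap = -2.63 × 4.88 = -12.8344%.
Since Y = Y* × (1 + gap/100), Y* = 6876/0.871656 ≈ 7888 billion.

$7,888 billion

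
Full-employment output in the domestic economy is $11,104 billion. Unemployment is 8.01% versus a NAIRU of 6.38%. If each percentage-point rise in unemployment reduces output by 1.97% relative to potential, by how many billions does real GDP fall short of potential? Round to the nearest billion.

$357 billion

Output gap = -1.97 × (8.01 - 6.38) = -1.97 × 1.63 = -3.2111%.
Actual GDP ≈ 11104 × 0.967889 ≈ 10747 billion, so the shortfall is 11104 - 10747 = 357 billion.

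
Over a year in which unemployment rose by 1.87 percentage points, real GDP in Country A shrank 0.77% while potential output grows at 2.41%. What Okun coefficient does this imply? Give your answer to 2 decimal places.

β ≈ 1.70

Growth form: g_Y = g_Y* - β × Δu, so β = (g_Y* - g_Y)/Δu.
β = (2.41 + 0.77)/1.87 = 3.18/1.87 = 1.70.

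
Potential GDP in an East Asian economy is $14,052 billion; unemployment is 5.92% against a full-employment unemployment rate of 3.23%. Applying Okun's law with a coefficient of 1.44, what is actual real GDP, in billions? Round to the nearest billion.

Unemployment gap = 5.92 - 3.23 = 2.69 points, so the output gap is -1.44 × 2.69 = -3.8736%.
Actual GDP = 14052 × (1 - 3.8736/100) = 14052 × 0.961264 ≈ 13508 billion.

$13,508 billion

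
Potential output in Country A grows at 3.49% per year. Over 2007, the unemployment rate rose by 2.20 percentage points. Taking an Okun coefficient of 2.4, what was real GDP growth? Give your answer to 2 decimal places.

-1.79%

Growth-rate Okun's law: g_Y = g_Y* - β × Δu.
g_Y = 3.49 - 2.4 × (2.20) = 3.49 - 5.28 = -1.79%, i.e. -1.79% to 2 d.p.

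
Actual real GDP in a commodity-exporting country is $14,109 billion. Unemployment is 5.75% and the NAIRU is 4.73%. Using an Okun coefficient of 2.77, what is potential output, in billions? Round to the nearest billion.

$14,519 billion

Unemployment gap = 5.75 - 4.73 = 1.02 points, so output gap = -2.77 × 1.02 = -2.8254%.
Since Y = Y* × (1 + gap/100), Y* = 14109/0.971746 ≈ 14519 billion.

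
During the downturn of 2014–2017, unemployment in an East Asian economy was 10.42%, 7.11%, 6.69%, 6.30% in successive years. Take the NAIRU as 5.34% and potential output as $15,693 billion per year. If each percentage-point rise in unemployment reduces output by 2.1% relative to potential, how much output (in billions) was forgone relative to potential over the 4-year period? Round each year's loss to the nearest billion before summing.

Year 2014: gap = -2.1 × (10.42 - 5.34) = -10.668%, loss ≈ 15693 × 10.668/100 ≈ 1674.
Year 2015: gap = -2.1 × (7.11 - 5.34) = -3.717%, loss ≈ 15693 × 3.717/100 ≈ 583.
Year 2016: gap = -2.1 × (6.69 - 5.34) = -2.835%, loss ≈ 15693 × 2.835/100 ≈ 445.
Year 2017: gap = -2.1 × (6.3 - 5.34) = -2.016%, loss ≈ 15693 × 2.016/100 ≈ 316.
Total lost output = 1674 + 583 + 445 + 316 = 3018 billion.

$3,018 billion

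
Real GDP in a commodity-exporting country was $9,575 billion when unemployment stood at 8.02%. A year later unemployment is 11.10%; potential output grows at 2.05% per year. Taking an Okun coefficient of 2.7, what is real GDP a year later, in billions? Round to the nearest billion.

$8,975 billion

Δu = 11.1 - 8.02 = 3.08 points.
Okun's law (growth form): g_Y = g_Y* - β × Δu = 2.05 - 2.7 × (3.08) = 2.05 - 8.316 = -6.266%.
Real GDP in the next year = 9575 × (1 - 6.266/100) = 9575 × 0.93734 ≈ 8975 billion.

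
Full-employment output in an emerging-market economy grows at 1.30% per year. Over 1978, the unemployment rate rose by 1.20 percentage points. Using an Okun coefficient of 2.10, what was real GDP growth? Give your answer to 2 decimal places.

-1.22%

Growth-rate Okun's law: g_Y = g_Y* - β × Δu.
g_Y = 1.30 - 2.10 × (1.20) = 1.3 - 2.52 = -1.22%, i.e. -1.22% to 2 d.p.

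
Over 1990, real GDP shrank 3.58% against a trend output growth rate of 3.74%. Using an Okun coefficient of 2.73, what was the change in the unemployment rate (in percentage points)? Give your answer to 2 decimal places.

2.68 percentage points

Growth-rate Okun's law: g_Y = g_Y* - β × Δu, so Δu = (g_Y* - g_Y)/β.
Δu = (3.74 + 3.58)/2.73 = 7.32/2.73 = 2.68 percentage points.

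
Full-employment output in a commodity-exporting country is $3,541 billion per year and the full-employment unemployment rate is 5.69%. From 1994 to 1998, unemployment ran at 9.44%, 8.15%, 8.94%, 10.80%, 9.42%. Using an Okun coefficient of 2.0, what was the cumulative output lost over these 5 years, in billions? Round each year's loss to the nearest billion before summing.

$1,296 billion

Year 1994: gap = -2.0 × (9.44 - 5.69) = -7.5%, loss ≈ 3541 × 7.5/100 ≈ 266.
Year 1995: gap = -2.0 × (8.15 - 5.69) = -4.92%, loss ≈ 3541 × 4.92/100 ≈ 174.
Year 1996: gap = -2.0 × (8.94 - 5.69) = -6.5%, loss ≈ 3541 × 6.5/100 ≈ 230.
Year 1997: gap = -2.0 × (10.8 - 5.69) = -10.22%, loss ≈ 3541 × 10.22/100 ≈ 362.
Year 1998: gap = -2.0 × (9.42 - 5.69) = -7.46%, loss ≈ 3541 × 7.46/100 ≈ 264.
Total lost output = 266 + 174 + 230 + 362 + 264 = 1296 billion.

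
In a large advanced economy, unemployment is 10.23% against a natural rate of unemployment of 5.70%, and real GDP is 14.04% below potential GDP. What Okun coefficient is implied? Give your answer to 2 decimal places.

β ≈ 3.10

Okun's law: output gap = -β × (u - u*).
-14.04 = -β × (10.23 - 5.7) = -β × 4.53, so β = 14.04/4.53 = 3.10.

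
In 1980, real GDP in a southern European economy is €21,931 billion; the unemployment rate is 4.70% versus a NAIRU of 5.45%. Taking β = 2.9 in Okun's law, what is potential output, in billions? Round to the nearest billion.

Unemployment gap = 4.7 - 5.45 = -0.75 points, so output gap = -2.9 × (-0.75) = 2.175%.
Since Y = Y* × (1 + gap/100), Y* = 21931/1.02175 ≈ 21464 billion.

€21,464 billion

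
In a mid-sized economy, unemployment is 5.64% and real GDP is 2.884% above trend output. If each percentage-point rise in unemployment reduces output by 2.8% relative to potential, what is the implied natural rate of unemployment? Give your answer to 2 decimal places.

From Okun's law, u - u* = -(output gap)/β = -(2.884)/2.8 = -1.03 points.
So u* = 5.64 + 1.03 = 6.67%.

6.67%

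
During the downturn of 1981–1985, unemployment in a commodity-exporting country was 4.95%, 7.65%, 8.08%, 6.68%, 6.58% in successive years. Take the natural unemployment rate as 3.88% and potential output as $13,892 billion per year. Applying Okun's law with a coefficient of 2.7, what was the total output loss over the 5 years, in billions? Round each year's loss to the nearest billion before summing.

$5,453 billion

Year 1981: gap = -2.7 × (4.95 - 3.88) = -2.889%, loss ≈ 13892 × 2.889/100 ≈ 401.
Year 1982: gap = -2.7 × (7.65 - 3.88) = -10.179%, loss ≈ 13892 × 10.179/100 ≈ 1414.
Year 1983: gap = -2.7 × (8.08 - 3.88) = -11.34%, loss ≈ 13892 × 11.34/100 ≈ 1575.
Year 1984: gap = -2.7 × (6.68 - 3.88) = -7.56%, loss ≈ 13892 × 7.56/100 ≈ 1050.
Year 1985: gap = -2.7 × (6.58 - 3.88) = -7.29%, loss ≈ 13892 × 7.29/100 ≈ 1013.
Total lost output = 401 + 1414 + 1575 + 1050 + 1013 = 5453 billion.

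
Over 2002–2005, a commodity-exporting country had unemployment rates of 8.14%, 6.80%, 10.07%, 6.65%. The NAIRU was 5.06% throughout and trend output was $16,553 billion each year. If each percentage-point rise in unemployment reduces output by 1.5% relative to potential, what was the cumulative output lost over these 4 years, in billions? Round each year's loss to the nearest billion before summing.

$2,836 billion

Year 2002: gap = -1.5 × (8.14 - 5.06) = -4.62%, loss ≈ 16553 × 4.62/100 ≈ 765.
Year 2003: gap = -1.5 × (6.8 - 5.06) = -2.61%, loss ≈ 16553 × 2.61/100 ≈ 432.
Year 2004: gap = -1.5 × (10.07 - 5.06) = -7.515%, loss ≈ 16553 × 7.515/100 ≈ 1244.
Year 2005: gap = -1.5 × (6.65 - 5.06) = -2.385%, loss ≈ 16553 × 2.385/100 ≈ 395.
Total lost output = 765 + 432 + 1244 + 395 = 2836 billion.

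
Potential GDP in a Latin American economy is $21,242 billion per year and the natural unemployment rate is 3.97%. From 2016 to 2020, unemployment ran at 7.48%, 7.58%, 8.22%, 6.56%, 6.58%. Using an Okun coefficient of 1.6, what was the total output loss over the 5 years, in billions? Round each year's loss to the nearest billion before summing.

Year 2016: gap = -1.6 × (7.48 - 3.97) = -5.616%, loss ≈ 21242 × 5.616/100 ≈ 1193.
Year 2017: gap = -1.6 × (7.58 - 3.97) = -5.776%, loss ≈ 21242 × 5.776/100 ≈ 1227.
Year 2018: gap = -1.6 × (8.22 - 3.97) = -6.8%, loss ≈ 21242 × 6.8/100 ≈ 1444.
Year 2019: gap = -1.6 × (6.56 - 3.97) = -4.144%, loss ≈ 21242 × 4.144/100 ≈ 880.
Year 2020: gap = -1.6 × (6.58 - 3.97) = -4.176%, loss ≈ 21242 × 4.176/100 ≈ 887.
Total lost output = 1193 + 1227 + 1444 + 880 + 887 = 5631 billion.

$5,631 billion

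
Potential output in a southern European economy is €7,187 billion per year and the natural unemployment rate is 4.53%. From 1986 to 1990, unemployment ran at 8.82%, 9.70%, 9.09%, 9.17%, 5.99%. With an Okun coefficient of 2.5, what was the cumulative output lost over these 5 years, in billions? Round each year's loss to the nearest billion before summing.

Year 1986: gap = -2.5 × (8.82 - 4.53) = -10.725%, loss ≈ 7187 × 10.725/100 ≈ 771.
Year 1987: gap = -2.5 × (9.7 - 4.53) = -12.925%, loss ≈ 7187 × 12.925/100 ≈ 929.
Year 1988: gap = -2.5 × (9.09 - 4.53) = -11.4%, loss ≈ 7187 × 11.4/100 ≈ 819.
Year 1989: gap = -2.5 × (9.17 - 4.53) = -11.6%, loss ≈ 7187 × 11.6/100 ≈ 834.
Year 1990: gap = -2.5 × (5.99 - 4.53) = -3.65%, loss ≈ 7187 × 3.65/100 ≈ 262.
Total lost output = 771 + 929 + 819 + 834 + 262 = 3615 billion.

€3,615 billion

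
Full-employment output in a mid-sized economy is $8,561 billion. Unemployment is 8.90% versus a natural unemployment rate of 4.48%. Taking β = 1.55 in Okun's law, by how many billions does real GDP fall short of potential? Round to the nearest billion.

$587 billion

Output gap = -1.55 × (8.9 - 4.48) = -1.55 × 4.42 = -6.851%.
Actual GDP ≈ 8561 × 0.93149 ≈ 7974 billion, so the shortfall is 8561 - 7974 = 587 billion.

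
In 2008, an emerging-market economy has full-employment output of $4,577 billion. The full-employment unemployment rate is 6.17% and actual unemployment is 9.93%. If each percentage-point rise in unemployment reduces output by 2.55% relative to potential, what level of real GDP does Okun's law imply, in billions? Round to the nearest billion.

$4,138 billion

Unemployment gap = 9.93 - 6.17 = 3.76 points, so the output gap is -2.55 × 3.76 = -9.588%.
Actual GDP = 4577 × (1 - 9.588/100) = 4577 × 0.90412 ≈ 4138 billion.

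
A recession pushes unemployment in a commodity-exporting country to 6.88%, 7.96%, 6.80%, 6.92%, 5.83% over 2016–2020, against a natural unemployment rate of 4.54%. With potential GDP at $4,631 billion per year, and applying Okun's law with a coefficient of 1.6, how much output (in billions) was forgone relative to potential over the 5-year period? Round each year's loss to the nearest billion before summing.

$865 billion

Year 2016: gap = -1.6 × (6.88 - 4.54) = -3.744%, loss ≈ 4631 × 3.744/100 ≈ 173.
Year 2017: gap = -1.6 × (7.96 - 4.54) = -5.472%, loss ≈ 4631 × 5.472/100 ≈ 253.
Year 2018: gap = -1.6 × (6.8 - 4.54) = -3.616%, loss ≈ 4631 × 3.616/100 ≈ 167.
Year 2019: gap = -1.6 × (6.92 - 4.54) = -3.808%, loss ≈ 4631 × 3.808/100 ≈ 176.
Year 2020: gap = -1.6 × (5.83 - 4.54) = -2.064%, loss ≈ 4631 × 2.064/100 ≈ 96.
Total lost output = 173 + 253 + 167 + 176 + 96 = 865 billion.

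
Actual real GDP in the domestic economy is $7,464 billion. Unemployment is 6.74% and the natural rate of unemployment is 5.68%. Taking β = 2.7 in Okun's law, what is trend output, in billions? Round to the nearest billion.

$7,684 billion

Unemployment gap = 6.74 - 5.68 = 1.06 points, so output gap = -2.7 × 1.06 = -2.862%.
Since Y = Y* × (1 + gap/100), Y* = 7464/0.97138 ≈ 7684 billion.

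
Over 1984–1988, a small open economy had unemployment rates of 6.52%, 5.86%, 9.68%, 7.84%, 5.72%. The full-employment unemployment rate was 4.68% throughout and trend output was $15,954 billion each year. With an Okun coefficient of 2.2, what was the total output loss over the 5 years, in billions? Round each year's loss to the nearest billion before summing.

$4,289 billion

Year 1984: gap = -2.2 × (6.52 - 4.68) = -4.048%, loss ≈ 15954 × 4.048/100 ≈ 646.
Year 1985: gap = -2.2 × (5.86 - 4.68) = -2.596%, loss ≈ 15954 × 2.596/100 ≈ 414.
Year 1986: gap = -2.2 × (9.68 - 4.68) = -11%, loss ≈ 15954 × 11/100 ≈ 1755.
Year 1987: gap = -2.2 × (7.84 - 4.68) = -6.952%, loss ≈ 15954 × 6.952/100 ≈ 1109.
Year 1988: gap = -2.2 × (5.72 - 4.68) = -2.288%, loss ≈ 15954 × 2.288/100 ≈ 365.
Total lost output = 646 + 414 + 1755 + 1109 + 365 = 4289 billion.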